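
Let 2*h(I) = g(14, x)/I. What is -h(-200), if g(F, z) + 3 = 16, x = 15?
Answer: 13/400 ≈ 0.032500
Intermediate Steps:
g(F, z) = 13 (g(F, z) = -3 + 16 = 13)
h(I) = 13/(2*I) (h(I) = (13/I)/2 = 13/(2*I))
-h(-200) = -13/(2*(-200)) = -13*(-1)/(2*200) = -1*(-13/400) = 13/400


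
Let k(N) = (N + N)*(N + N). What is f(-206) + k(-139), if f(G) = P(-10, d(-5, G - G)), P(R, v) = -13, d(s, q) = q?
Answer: 77271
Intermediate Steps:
f(G) = -13
k(N) = 4*N**2 (k(N) = (2*N)*(2*N) = 4*N**2)
f(-206) + k(-139) = -13 + 4*(-139)**2 = -13 + 4*19321 = -13 + 77284 = 77271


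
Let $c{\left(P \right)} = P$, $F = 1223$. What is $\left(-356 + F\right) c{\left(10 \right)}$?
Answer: $8670$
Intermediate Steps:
$\left(-356 + F\right) c{\left(10 \right)} = \left(-356 + 1223\right) 10 = 867 \cdot 10 = 8670$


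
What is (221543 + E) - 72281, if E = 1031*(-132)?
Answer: 13170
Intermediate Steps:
E = -136092
(221543 + E) - 72281 = (221543 - 136092) - 72281 = 85451 - 72281 = 13170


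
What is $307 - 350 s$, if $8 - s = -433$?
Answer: $-154043$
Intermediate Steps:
$s = 441$ ($s = 8 - -433 = 8 + 433 = 441$)
$307 - 350 s = 307 - 154350 = -154043$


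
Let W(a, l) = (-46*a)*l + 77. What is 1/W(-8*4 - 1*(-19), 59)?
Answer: 1/35359 ≈ 2.8281e-5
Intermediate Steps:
W(a, l) = 77 - 46*a*l (W(a, l) = -46*a*l + 77 = 77 - 46*a*l)
1/W(-8*4 - 1*(-19), 59) = 1/(77 - 46*(-8*4 - 1*(-19))*59) = 1/(77 - 46*(-32 + 19)*59) = 1/(77 - 46*(-13)*59) = 1/(77 + 35282) = 1/35359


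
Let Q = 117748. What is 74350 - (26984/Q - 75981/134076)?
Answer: 97815185396067/1315598404 ≈ 74350.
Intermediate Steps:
74350 - (26984/Q - 75981/134076) = 74350 - (26984/117748 - 75981/134076) = 74350 - (26984*(1/117748) - 75981*1/134076) = 74350 - (6746/29437 - 25327/44692) = 74350 - 1*(-444058667/1315598404) = 74350 + 444058667/1315598404 = 97815185396067/1315598404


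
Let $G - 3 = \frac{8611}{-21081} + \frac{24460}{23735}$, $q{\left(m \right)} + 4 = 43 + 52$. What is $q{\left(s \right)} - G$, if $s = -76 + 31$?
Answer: $\frac{8744040781}{100071507} \approx 87.378$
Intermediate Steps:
$s = -45$
$q{\left(m \right)} = 91$ ($q{\left(m \right)} = -4 + \left(43 + 52\right) = -4 + 95 = 91$)
$G = \frac{362466356}{100071507}$ ($G = 3 + \left(\frac{8611}{-21081} + \frac{24460}{23735}\right) = 3 + \left(8611 \left(- \frac{1}{21081}\right) + 24460 \cdot \frac{1}{23735}\right) = 3 + \left(- \frac{8611}{21081} + \frac{4892}{4747}\right) = 3 + \frac{62251835}{100071507} = \frac{362466356}{100071507} \approx 3.6221$)
$q{\left(s \right)} - G = 91 - \frac{362466356}{100071507} = \frac{8744040781}{100071507}$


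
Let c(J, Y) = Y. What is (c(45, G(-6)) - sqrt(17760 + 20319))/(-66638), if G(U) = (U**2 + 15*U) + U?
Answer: 30/33319 + 3*sqrt(4231)/66638 ≈ 0.0038287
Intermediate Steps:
G(U) = U**2 + 16*U
(c(45, G(-6)) - sqrt(17760 + 20319))/(-66638) = (-6*(16 - 6) - sqrt(17760 + 20319))/(-66638) = (-6*10 - sqrt(38079))*(-1/66638) = (-60 - 3*sqrt(4231))*(-1/66638) = 30/33319 + 3*sqrt(4231)/66638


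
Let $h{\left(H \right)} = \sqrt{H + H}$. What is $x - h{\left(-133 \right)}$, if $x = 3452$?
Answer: $3452 - i \sqrt{266} \approx 3452.0 - 16.31 i$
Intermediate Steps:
$h{\left(H \right)} = \sqrt{2} \sqrt{H}$ ($h{\left(H \right)} = \sqrt{2 H} = \sqrt{2} \sqrt{H}$)
$x - h{\left(-133 \right)} = 3452 - \sqrt{2} \sqrt{-133} = 3452 - \sqrt{2} i \sqrt{133} = 3452 - i \sqrt{266}$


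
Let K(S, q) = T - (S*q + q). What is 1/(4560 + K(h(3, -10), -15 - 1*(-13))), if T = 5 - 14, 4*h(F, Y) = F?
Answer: 2/9109 ≈ 0.00021956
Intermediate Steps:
h(F, Y) = F/4
T = -9
K(S, q) = -9 - q - S*q (K(S, q) = -9 - (S*q + q) = -9 - (q + S*q) = -9 + (-q - S*q) = -9 - q - S*q)
1/(4560 + K(h(3, -10), -15 - 1*(-13))) = 1/(4560 + (-9 - (-15 - 1*(-13)) - (1/4)*3*(-15 - 1*(-13)))) = 1/(4560 + (-9 - (-15 + 13) - 1*3/4*(-15 + 13))) = 1/(4560 + (-9 - 1*(-2) - 1*3/4*(-2))) = 1/(4560 + (-9 + 2 + 3/2)) = 1/(4560 - 11/2) = 1/(9109/2) = 2/9109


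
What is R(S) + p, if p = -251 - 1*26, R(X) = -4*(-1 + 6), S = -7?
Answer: -297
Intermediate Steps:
R(X) = -20 (R(X) = -4*5 = -20)
p = -277 (p = -251 - 26 = -277)
R(S) + p = -20 - 277 = -297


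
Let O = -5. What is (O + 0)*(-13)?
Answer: 65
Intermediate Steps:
(O + 0)*(-13) = (-5 + 0)*(-13) = -5*(-13) = 65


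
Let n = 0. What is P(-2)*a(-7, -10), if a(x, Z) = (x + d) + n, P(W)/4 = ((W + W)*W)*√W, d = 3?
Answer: -128*I*√2 ≈ -181.02*I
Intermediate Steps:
P(W) = 8*W^(5/2) (P(W) = 4*(((W + W)*W)*√W) = 4*(((2*W)*W)*√W) = 4*((2*W²)*√W) = 4*(2*W^(5/2)) = 8*W^(5/2))
a(x, Z) = 3 + x (a(x, Z) = (x + 3) + 0 = (3 + x) + 0 = 3 + x)
P(-2)*a(-7, -10) = (8*(-2)^(5/2))*(3 - 7) = (8*(4*I*√2))*(-4) = (32*I*√2)*(-4) = -128*I*√2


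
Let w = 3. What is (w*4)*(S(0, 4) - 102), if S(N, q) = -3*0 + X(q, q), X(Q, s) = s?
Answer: -1176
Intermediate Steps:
S(N, q) = q (S(N, q) = -3*0 + q = 0 + q = q)
(w*4)*(S(0, 4) - 102) = (3*4)*(4 - 102) = 12*(-98) = -1176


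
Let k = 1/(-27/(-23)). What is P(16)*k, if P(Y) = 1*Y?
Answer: 368/27 ≈ 13.630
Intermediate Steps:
P(Y) = Y
k = 23/27 (k = 1/(-27*(-1/23)) = 1/(27/23) = 23/27 ≈ 0.85185)
P(16)*k = 16*(23/27) = 368/27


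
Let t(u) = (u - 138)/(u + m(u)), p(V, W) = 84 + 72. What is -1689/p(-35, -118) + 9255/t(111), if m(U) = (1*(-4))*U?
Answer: 5934977/52 ≈ 1.1413e+5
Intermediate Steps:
p(V, W) = 156
m(U) = -4*U
t(u) = -(-138 + u)/(3*u) (t(u) = (u - 138)/(u - 4*u) = (-138 + u)/((-3*u)) = (-138 + u)*(-1/(3*u)) = -(-138 + u)/(3*u))
-1689/p(-35, -118) + 9255/t(111) = -1689/156 + 9255/(((⅓)*(138 - 1*111)/111)) = -1689*1/156 + 9255/(((⅓)*(1/111)*(138 - 111))) = -563/52 + 9255/(((⅓)*(1/111)*27)) = -563/52 + 9255/(3/37) = -563/52 + 9255*(37/3) = -563/52 + 114145 = 5934977/52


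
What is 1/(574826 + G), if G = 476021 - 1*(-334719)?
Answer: 1/1385566 ≈ 7.2173e-7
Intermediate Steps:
G = 810740 (G = 476021 + 334719 = 810740)
1/(574826 + G) = 1/(574826 + 810740) = 1/1385566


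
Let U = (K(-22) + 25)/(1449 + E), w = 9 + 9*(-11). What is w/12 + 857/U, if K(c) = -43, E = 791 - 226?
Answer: -1726133/18 ≈ -95896.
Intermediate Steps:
w = -90 (w = 9 - 99 = -90)
E = 565
U = -9/1007 (U = (-43 + 25)/(1449 + 565) = -18/2014 = -18*1/2014 = -9/1007 ≈ -0.0089374)
w/12 + 857/U = -90/12 + 857/(-9/1007) = -90*1/12 + 857*(-1007/9) = -15/2 - 862999/9 = -1726133/18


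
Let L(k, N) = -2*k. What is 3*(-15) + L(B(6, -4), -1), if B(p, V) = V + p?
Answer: -49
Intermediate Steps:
3*(-15) + L(B(6, -4), -1) = 3*(-15) - 2*(-4 + 6) = -45 - 2*2 = -45 - 4 = -49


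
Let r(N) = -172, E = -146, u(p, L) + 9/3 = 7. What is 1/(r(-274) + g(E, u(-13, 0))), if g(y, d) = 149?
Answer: -1/23 ≈ -0.043478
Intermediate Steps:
u(p, L) = 4 (u(p, L) = -3 + 7 = 4)
1/(r(-274) + g(E, u(-13, 0))) = 1/(-172 + 149) = 1/(-23) = -1/23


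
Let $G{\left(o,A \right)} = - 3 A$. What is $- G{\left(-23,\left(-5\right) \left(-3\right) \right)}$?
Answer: $45$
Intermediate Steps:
$- G{\left(-23,\left(-5\right) \left(-3\right) \right)} = - \left(-3\right) \left(\left(-5\right) \left(-3\right)\right) = - \left(-3\right) 15 = \left(-1\right) \left(-45\right) = 45$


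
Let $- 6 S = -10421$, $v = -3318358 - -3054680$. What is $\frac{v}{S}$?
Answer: $- \frac{1582068}{10421} \approx -151.82$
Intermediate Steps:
$v = -263678$ ($v = -3318358 + 3054680 = -263678$)
$S = \frac{10421}{6}$ ($S = \left(- \frac{1}{6}\right) \left(-10421\right) = \frac{10421}{6} \approx 1736.8$)
$\frac{v}{S} = - \frac{263678}{\frac{10421}{6}} = \left(-263678\right) \frac{6}{10421} = - \frac{1582068}{10421}$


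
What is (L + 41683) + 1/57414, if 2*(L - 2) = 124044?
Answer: 5954233699/57414 ≈ 1.0371e+5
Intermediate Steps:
L = 62024 (L = 2 + (½)*124044 = 2 + 62022 = 62024)
(L + 41683) + 1/57414 = (62024 + 41683) + 1/57414 = 103707 + 1/57414 = 5954233699/57414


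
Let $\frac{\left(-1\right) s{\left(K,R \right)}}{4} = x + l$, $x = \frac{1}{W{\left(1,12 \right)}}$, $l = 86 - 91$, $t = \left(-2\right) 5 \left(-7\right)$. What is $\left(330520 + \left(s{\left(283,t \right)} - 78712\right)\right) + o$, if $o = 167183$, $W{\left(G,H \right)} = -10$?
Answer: $\frac{2095057}{5} \approx 4.1901 \cdot 10^{5}$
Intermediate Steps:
$t = 70$ ($t = \left(-10\right) \left(-7\right) = 70$)
$l = -5$ ($l = 86 - 91 = -5$)
$x = - \frac{1}{10}$ ($x = \frac{1}{-10} = - \frac{1}{10} \approx -0.1$)
$s{\left(K,R \right)} = \frac{102}{5}$ ($s{\left(K,R \right)} = - 4 \left(- \frac{1}{10} - 5\right) = \left(-4\right) \left(- \frac{51}{10}\right) = \frac{102}{5}$)
$\left(330520 + \left(s{\left(283,t \right)} - 78712\right)\right) + o = \left(330520 + \left(\frac{102}{5} - 78712\right)\right) + 167183 = \left(330520 - \frac{393458}{5}\right) + 167183 = \frac{1259142}{5} + 167183 = \frac{2095057}{5}$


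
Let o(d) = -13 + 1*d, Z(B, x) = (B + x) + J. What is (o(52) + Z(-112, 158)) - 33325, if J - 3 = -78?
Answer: -33315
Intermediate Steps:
J = -75 (J = 3 - 78 = -75)
Z(B, x) = -75 + B + x (Z(B, x) = (B + x) - 75 = -75 + B + x)
o(d) = -13 + d
(o(52) + Z(-112, 158)) - 33325 = ((-13 + 52) + (-75 - 112 + 158)) - 33325 = (39 - 29) - 33325 = 10 - 33325 = -33315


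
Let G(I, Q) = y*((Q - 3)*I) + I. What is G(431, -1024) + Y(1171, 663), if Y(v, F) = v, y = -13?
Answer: 5755883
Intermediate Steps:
G(I, Q) = I - 13*I*(-3 + Q) (G(I, Q) = -13*(Q - 3)*I + I = -13*(-3 + Q)*I + I = -13*I*(-3 + Q) + I = I - 13*I*(-3 + Q))
G(431, -1024) + Y(1171, 663) = 431*(40 - 13*(-1024)) + 1171 = 431*(40 + 13312) + 1171 = 431*13352 + 1171 = 5754712 + 1171 = 5755883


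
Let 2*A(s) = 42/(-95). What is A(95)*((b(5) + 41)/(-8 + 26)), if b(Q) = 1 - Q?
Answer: -259/570 ≈ -0.45439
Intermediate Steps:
A(s) = -21/95 (A(s) = (42/(-95))/2 = (42*(-1/95))/2 = (1/2)*(-42/95) = -21/95)
A(95)*((b(5) + 41)/(-8 + 26)) = -21*((1 - 1*5) + 41)/(95*(-8 + 26)) = -21*((1 - 5) + 41)/(95*18) = -21*(-4 + 41)/(95*18) = -777/(95*18) = -21/95*37/18 = -259/570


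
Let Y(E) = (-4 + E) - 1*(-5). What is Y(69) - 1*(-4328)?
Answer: 4398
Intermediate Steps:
Y(E) = 1 + E (Y(E) = (-4 + E) + 5 = 1 + E)
Y(69) - 1*(-4328) = (1 + 69) - 1*(-4328) = 70 + 4328 = 4398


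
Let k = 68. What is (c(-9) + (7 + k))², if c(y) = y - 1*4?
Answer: 3844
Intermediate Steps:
c(y) = -4 + y (c(y) = y - 4 = -4 + y)
(c(-9) + (7 + k))² = ((-4 - 9) + (7 + 68))² = (-13 + 75)² = 62² = 3844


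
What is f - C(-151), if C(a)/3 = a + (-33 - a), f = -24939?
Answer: -24840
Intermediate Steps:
C(a) = -99 (C(a) = 3*(a + (-33 - a)) = 3*(-33) = -99)
f - C(-151) = -24939 - 1*(-99) = -24939 + 99 = -24840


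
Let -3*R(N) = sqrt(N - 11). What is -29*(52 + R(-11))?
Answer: -1508 + 29*I*sqrt(22)/3 ≈ -1508.0 + 45.341*I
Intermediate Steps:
R(N) = -sqrt(-11 + N)/3 (R(N) = -sqrt(N - 11)/3 = -sqrt(-11 + N)/3)
-29*(52 + R(-11)) = -29*(52 - sqrt(-11 - 11)/3) = -29*(52 - I*sqrt(22)/3) = -1508 + 29*I*sqrt(22)/3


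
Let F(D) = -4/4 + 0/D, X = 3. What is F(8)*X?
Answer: -3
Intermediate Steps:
F(D) = -1 (F(D) = -4*1/4 + 0 = -1 + 0 = -1)
F(8)*X = -1*3 = -3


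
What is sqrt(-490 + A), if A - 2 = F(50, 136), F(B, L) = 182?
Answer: 3*I*sqrt(34) ≈ 17.493*I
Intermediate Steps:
A = 184 (A = 2 + 182 = 184)
sqrt(-490 + A) = sqrt(-490 + 184) = sqrt(-306) = 3*I*sqrt(34)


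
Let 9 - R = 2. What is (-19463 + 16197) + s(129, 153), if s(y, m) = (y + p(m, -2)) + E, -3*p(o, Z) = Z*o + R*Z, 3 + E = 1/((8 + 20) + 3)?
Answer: -282097/93 ≈ -3033.3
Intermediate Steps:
E = -92/31 (E = -3 + 1/((8 + 20) + 3) = -3 + 1/(28 + 3) = -3 + 1/31 = -92/31 ≈ -2.9677)
R = 7 (R = 9 - 1*2 = 9 - 2 = 7)
p(o, Z) = -7*Z/3 - Z*o/3 (p(o, Z) = -(Z*o + 7*Z)/3 = -(7*Z + Z*o)/3 = -7*Z/3 - Z*o/3)
s(y, m) = 158/93 + y + 2*m/3 (s(y, m) = (y - ⅓*(-2)*(7 + m)) - 92/31 = (y + (14/3 + 2*m/3)) - 92/31 = (14/3 + y + 2*m/3) - 92/31 = 158/93 + y + 2*m/3)
(-19463 + 16197) + s(129, 153) = (-19463 + 16197) + (158/93 + 129 + (⅔)*153) = -3266 + (158/93 + 129 + 102) = -3266 + 21641/93 = -282097/93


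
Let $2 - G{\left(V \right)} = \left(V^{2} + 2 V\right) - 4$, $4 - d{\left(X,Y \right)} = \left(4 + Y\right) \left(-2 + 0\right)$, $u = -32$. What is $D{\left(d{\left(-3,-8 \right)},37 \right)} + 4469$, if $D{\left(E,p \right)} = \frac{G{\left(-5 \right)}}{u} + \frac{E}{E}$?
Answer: $\frac{143049}{32} \approx 4470.3$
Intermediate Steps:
$d{\left(X,Y \right)} = 12 + 2 Y$ ($d{\left(X,Y \right)} = 4 - \left(4 + Y\right) \left(-2 + 0\right) = 4 - \left(4 + Y\right) \left(-2\right) = 4 - \left(-8 - 2 Y\right) = 4 + \left(8 + 2 Y\right) = 12 + 2 Y$)
$G{\left(V \right)} = 6 - V^{2} - 2 V$ ($G{\left(V \right)} = 2 - \left(\left(V^{2} + 2 V\right) - 4\right) = 2 - \left(-4 + V^{2} + 2 V\right) = 6 - V^{2} - 2 V$)
$D{\left(E,p \right)} = \frac{41}{32}$ ($D{\left(E,p \right)} = \frac{6 - \left(-5\right)^{2} - -10}{-32} + \frac{E}{E} = \left(6 - 25 + 10\right) \left(- \frac{1}{32}\right) + 1 = \left(-9\right) \left(- \frac{1}{32}\right) + 1 = \frac{9}{32} + 1 = \frac{41}{32}$)
$D{\left(d{\left(-3,-8 \right)},37 \right)} + 4469 = \frac{41}{32} + 4469 = \frac{143049}{32}$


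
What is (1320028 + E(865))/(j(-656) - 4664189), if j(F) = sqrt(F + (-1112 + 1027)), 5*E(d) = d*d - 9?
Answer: -17137060611642/54386647571155 - 3674178*I*sqrt(741)/54386647571155 ≈ -0.3151 - 1.839e-6*I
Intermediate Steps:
E(d) = -9/5 + d**2/5 (E(d) = (d*d - 9)/5 = (d**2 - 9)/5 = (-9 + d**2)/5 = -9/5 + d**2/5)
j(F) = sqrt(-85 + F) (j(F) = sqrt(F - 85) = sqrt(-85 + F))
(1320028 + E(865))/(j(-656) - 4664189) = (1320028 + (-9/5 + (1/5)*865**2))/(sqrt(-85 - 656) - 4664189) = (1320028 + (-9/5 + (1/5)*748225))/(sqrt(-741) - 4664189) = (1320028 + (-9/5 + 149645))/(I*sqrt(741) - 4664189) = (1320028 + 748216/5)/(-4664189 + I*sqrt(741)) = 7348356/(5*(-4664189 + I*sqrt(741)))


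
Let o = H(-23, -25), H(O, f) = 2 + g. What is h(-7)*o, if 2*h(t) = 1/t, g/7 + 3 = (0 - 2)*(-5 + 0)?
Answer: -51/14 ≈ -3.6429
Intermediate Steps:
g = 49 (g = -21 + 7*((0 - 2)*(-5 + 0)) = -21 + 7*(-2*(-5)) = -21 + 7*10 = -21 + 70 = 49)
h(t) = 1/(2*t)
H(O, f) = 51 (H(O, f) = 2 + 49 = 51)
o = 51
h(-7)*o = ((½)/(-7))*51 = ((½)*(-⅐))*51 = -1/14*51 = -51/14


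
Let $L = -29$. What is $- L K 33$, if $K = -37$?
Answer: $-35409$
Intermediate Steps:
$- L K 33 = \left(-1\right) \left(-29\right) \left(-37\right) 33 = 29 \left(-37\right) 33 = \left(-1073\right) 33 = -35409$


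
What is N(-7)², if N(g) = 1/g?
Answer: 1/49 ≈ 0.020408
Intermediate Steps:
N(g) = 1/g
N(-7)² = (1/(-7))² = (-⅐)² = 1/49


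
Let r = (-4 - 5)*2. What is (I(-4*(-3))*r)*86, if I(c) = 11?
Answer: -17028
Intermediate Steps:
r = -18 (r = -9*2 = -18)
(I(-4*(-3))*r)*86 = (11*(-18))*86 = -198*86 = -17028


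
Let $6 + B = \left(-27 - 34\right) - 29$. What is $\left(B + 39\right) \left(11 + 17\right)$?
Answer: $-1596$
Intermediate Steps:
$B = -96$ ($B = -6 - 90 = -96$)
$\left(B + 39\right) \left(11 + 17\right) = \left(-96 + 39\right) \left(11 + 17\right) = \left(-57\right) 28 = -1596$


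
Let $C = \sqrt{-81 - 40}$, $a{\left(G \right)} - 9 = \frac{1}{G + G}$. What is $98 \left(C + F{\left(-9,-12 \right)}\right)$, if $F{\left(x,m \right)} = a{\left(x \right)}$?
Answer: $\frac{7889}{9} + 1078 i \approx 876.56 + 1078.0 i$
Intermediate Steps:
$a{\left(G \right)} = 9 + \frac{1}{2 G}$ ($a{\left(G \right)} = 9 + \frac{1}{G + G} = 9 + \frac{1}{2 G}$)
$F{\left(x,m \right)} = 9 + \frac{1}{2 x}$
$C = 11 i$ ($C = \sqrt{-121} = 11 i \approx 11.0 i$)
$98 \left(C + F{\left(-9,-12 \right)}\right) = 98 \left(11 i + \left(9 + \frac{1}{2 \left(-9\right)}\right)\right) = 98 \left(11 i + \left(9 + \frac{1}{2} \left(- \frac{1}{9}\right)\right)\right) = 98 \left(11 i + \left(9 - \frac{1}{18}\right)\right) = 98 \left(11 i + \frac{161}{18}\right) = 98 \left(\frac{161}{18} + 11 i\right) = \frac{7889}{9} + 1078 i$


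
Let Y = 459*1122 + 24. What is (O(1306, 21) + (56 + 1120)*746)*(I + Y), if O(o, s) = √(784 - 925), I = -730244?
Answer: -188813399712 - 215222*I*√141 ≈ -1.8881e+11 - 2.5556e+6*I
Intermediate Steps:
Y = 515022 (Y = 514998 + 24 = 515022)
O(o, s) = I*√141 (O(o, s) = √(-141) = I*√141)
(O(1306, 21) + (56 + 1120)*746)*(I + Y) = (I*√141 + (56 + 1120)*746)*(-730244 + 515022) = (I*√141 + 1176*746)*(-215222) = (I*√141 + 877296)*(-215222) = (877296 + I*√141)*(-215222) = -188813399712 - 215222*I*√141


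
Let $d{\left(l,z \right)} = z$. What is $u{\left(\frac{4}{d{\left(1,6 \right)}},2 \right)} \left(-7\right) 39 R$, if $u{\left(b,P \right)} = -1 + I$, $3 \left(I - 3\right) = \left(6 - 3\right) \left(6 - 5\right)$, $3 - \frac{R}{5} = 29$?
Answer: $106470$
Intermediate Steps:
$R = -130$ ($R = 15 - 145 = -130$)
$I = 4$ ($I = 3 + \frac{\left(6 - 3\right) \left(6 - 5\right)}{3} = 3 + \frac{3 \cdot 1}{3} = 3 + \frac{1}{3} \cdot 3 = 3 + 1 = 4$)
$u{\left(b,P \right)} = 3$ ($u{\left(b,P \right)} = -1 + 4 = 3$)
$u{\left(\frac{4}{d{\left(1,6 \right)}},2 \right)} \left(-7\right) 39 R = 3 \left(-7\right) 39 \left(-130\right) = \left(-21\right) 39 \left(-130\right) = \left(-819\right) \left(-130\right) = 106470$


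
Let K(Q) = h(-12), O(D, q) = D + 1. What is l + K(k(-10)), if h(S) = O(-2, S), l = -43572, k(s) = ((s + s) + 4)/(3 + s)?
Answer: -43573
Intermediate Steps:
O(D, q) = 1 + D
k(s) = (4 + 2*s)/(3 + s) (k(s) = (2*s + 4)/(3 + s) = (4 + 2*s)/(3 + s))
h(S) = -1 (h(S) = 1 - 2 = -1)
K(Q) = -1
l + K(k(-10)) = -43572 - 1 = -43573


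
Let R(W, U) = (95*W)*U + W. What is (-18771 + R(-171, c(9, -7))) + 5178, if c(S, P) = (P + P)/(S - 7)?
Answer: 99951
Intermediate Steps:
c(S, P) = 2*P/(-7 + S) (c(S, P) = (2*P)/(-7 + S) = 2*P/(-7 + S))
R(W, U) = W + 95*U*W (R(W, U) = 95*U*W + W = W + 95*U*W)
(-18771 + R(-171, c(9, -7))) + 5178 = (-18771 - 171*(1 + 95*(2*(-7)/(-7 + 9)))) + 5178 = (-18771 - 171*(1 + 95*(2*(-7)/2))) + 5178 = (-18771 - 171*(1 + 95*(2*(-7)*(1/2)))) + 5178 = (-18771 - 171*(1 + 95*(-7))) + 5178 = (-18771 - 171*(1 - 665)) + 5178 = (-18771 - 171*(-664)) + 5178 = (-18771 + 113544) + 5178 = 94773 + 5178 = 99951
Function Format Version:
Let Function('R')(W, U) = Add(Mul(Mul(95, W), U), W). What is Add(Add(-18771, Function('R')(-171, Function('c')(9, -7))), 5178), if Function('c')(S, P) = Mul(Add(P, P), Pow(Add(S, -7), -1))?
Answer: 99951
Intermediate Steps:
Function('c')(S, P) = Mul(2, P, Pow(Add(-7, S), -1)) (Function('c')(S, P) = Mul(Mul(2, P), Pow(Add(-7, S), -1)) = Mul(2, P, Pow(Add(-7, S), -1)))
Function('R')(W, U) = Add(W, Mul(95, U, W)) (Function('R')(W, U) = Add(Mul(95, U, W), W) = Add(W, Mul(95, U, W)))
Add(Add(-18771, Function('R')(-171, Function('c')(9, -7))), 5178) = Add(Add(-18771, Mul(-171, Add(1, Mul(95, Mul(2, -7, Pow(Add(-7, 9), -1)))))), 5178) = Add(Add(-18771, Mul(-171, Add(1, Mul(95, Mul(2, -7, Pow(2, -1)))))), 5178) = Add(Add(-18771, Mul(-171, Add(1, Mul(95, Mul(2, -7, Rational(1, 2)))))), 5178) = Add(Add(-18771, Mul(-171, Add(1, Mul(95, -7)))), 5178) = Add(Add(-18771, Mul(-171, Add(1, -665))), 5178) = Add(Add(-18771, Mul(-171, -664)), 5178) = Add(Add(-18771, 113544), 5178) = Add(94773, 5178) = 99951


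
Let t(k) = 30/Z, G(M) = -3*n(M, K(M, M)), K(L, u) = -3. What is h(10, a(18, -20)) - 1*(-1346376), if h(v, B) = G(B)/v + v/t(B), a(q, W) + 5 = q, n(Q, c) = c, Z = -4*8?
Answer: 40390987/30 ≈ 1.3464e+6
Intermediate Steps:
Z = -32
G(M) = 9 (G(M) = -3*(-3) = 9)
t(k) = -15/16 (t(k) = 30/(-32) = 30*(-1/32) = -15/16)
a(q, W) = -5 + q
h(v, B) = 9/v - 16*v/15 (h(v, B) = 9/v + v/(-15/16) = 9/v + v*(-16/15) = 9/v - 16*v/15)
h(10, a(18, -20)) - 1*(-1346376) = (9/10 - 16/15*10) - 1*(-1346376) = (9*(⅒) - 32/3) + 1346376 = (9/10 - 32/3) + 1346376 = -293/30 + 1346376 = 40390987/30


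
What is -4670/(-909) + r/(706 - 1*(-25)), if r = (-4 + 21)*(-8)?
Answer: 193538/39087 ≈ 4.9515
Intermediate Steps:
r = -136 (r = 17*(-8) = -136)
-4670/(-909) + r/(706 - 1*(-25)) = -4670/(-909) - 136/(706 - 1*(-25)) = -4670*(-1/909) - 136/(706 + 25) = 4670/909 - 136/731 = 4670/909 - 136*1/731 = 4670/909 - 8/43 = 193538/39087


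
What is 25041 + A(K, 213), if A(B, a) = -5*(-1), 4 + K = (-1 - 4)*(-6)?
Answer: 25046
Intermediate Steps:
K = 26 (K = -4 + (-1 - 4)*(-6) = -4 - 5*(-6) = -4 + 30 = 26)
A(B, a) = 5
25041 + A(K, 213) = 25041 + 5 = 25046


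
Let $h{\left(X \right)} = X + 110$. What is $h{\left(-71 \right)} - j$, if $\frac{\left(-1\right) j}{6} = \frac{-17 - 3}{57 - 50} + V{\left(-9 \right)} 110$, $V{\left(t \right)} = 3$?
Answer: $\frac{14013}{7} \approx 2001.9$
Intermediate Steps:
$h{\left(X \right)} = 110 + X$
$j = - \frac{13740}{7}$ ($j = - 6 \left(\frac{-17 - 3}{57 - 50} + 3 \cdot 110\right) = - 6 \left(- \frac{20}{7} + 330\right) = \left(-6\right) \frac{2290}{7} = - \frac{13740}{7} \approx -1962.9$)
$h{\left(-71 \right)} - j = \left(110 - 71\right) - - \frac{13740}{7} = 39 + \frac{13740}{7} = \frac{14013}{7}$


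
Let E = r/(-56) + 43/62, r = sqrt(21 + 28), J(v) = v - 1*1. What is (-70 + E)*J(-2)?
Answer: 51657/248 ≈ 208.29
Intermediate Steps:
J(v) = -1 + v (J(v) = v - 1 = -1 + v)
r = 7 (r = sqrt(49) = 7)
E = 141/248 (E = 7/(-56) + 43/62 = 7*(-1/56) + 43*(1/62) = -1/8 + 43/62 = 141/248 ≈ 0.56855)
(-70 + E)*J(-2) = (-70 + 141/248)*(-1 - 2) = -17219/248*(-3) = 51657/248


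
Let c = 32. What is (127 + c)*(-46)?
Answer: -7314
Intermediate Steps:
(127 + c)*(-46) = (127 + 32)*(-46) = 159*(-46) = -7314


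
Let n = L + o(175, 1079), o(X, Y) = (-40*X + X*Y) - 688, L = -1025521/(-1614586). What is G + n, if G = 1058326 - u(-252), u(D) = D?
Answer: 2001627508511/1614586 ≈ 1.2397e+6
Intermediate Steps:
L = 1025521/1614586 (L = -1025521*(-1/1614586) = 1025521/1614586 ≈ 0.63516)
o(X, Y) = -688 - 40*X + X*Y
n = 292462289803/1614586 (n = 1025521/1614586 + (-688 - 40*175 + 175*1079) = 1025521/1614586 + (-688 - 7000 + 188825) = 1025521/1614586 + 181137 = 292462289803/1614586 ≈ 1.8114e+5)
G = 1058578 (G = 1058326 - 1*(-252) = 1058326 + 252 = 1058578)
G + n = 1058578 + 292462289803/1614586 = 2001627508511/1614586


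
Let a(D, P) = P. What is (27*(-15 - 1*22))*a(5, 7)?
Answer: -6993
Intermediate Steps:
(27*(-15 - 1*22))*a(5, 7) = (27*(-15 - 1*22))*7 = (27*(-15 - 22))*7 = (27*(-37))*7 = -999*7 = -6993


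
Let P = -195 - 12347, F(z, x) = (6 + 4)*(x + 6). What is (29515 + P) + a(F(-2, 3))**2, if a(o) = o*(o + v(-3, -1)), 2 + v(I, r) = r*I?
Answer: 67093073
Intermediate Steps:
F(z, x) = 60 + 10*x (F(z, x) = 10*(6 + x) = 60 + 10*x)
v(I, r) = -2 + I*r (v(I, r) = -2 + r*I = -2 + I*r)
a(o) = o*(1 + o) (a(o) = o*(o + (-2 - 3*(-1))) = o*(o + (-2 + 3)) = o*(o + 1) = o*(1 + o))
P = -12542
(29515 + P) + a(F(-2, 3))**2 = (29515 - 12542) + ((60 + 10*3)*(1 + (60 + 10*3)))**2 = 16973 + ((60 + 30)*(1 + (60 + 30)))**2 = 16973 + (90*(1 + 90))**2 = 16973 + (90*91)**2 = 16973 + 8190**2 = 16973 + 67076100 = 67093073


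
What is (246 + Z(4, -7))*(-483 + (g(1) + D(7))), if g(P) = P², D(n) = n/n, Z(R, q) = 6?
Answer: -121212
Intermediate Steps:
D(n) = 1
(246 + Z(4, -7))*(-483 + (g(1) + D(7))) = (246 + 6)*(-483 + (1² + 1)) = 252*(-483 + (1 + 1)) = 252*(-483 + 2) = 252*(-481) = -121212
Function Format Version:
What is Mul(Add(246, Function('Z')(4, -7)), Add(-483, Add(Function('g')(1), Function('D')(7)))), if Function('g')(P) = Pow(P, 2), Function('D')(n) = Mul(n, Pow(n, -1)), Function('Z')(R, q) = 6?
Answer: -121212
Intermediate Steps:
Function('D')(n) = 1
Mul(Add(246, Function('Z')(4, -7)), Add(-483, Add(Function('g')(1), Function('D')(7)))) = Mul(Add(246, 6), Add(-483, Add(Pow(1, 2), 1))) = Mul(252, Add(-483, Add(1, 1))) = Mul(252, Add(-483, 2)) = Mul(252, -481) = -121212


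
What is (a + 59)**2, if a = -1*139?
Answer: 6400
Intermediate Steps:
a = -139
(a + 59)**2 = (-139 + 59)**2 = (-80)**2 = 6400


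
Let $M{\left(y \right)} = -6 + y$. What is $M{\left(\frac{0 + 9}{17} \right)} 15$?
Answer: $- \frac{1395}{17} \approx -82.059$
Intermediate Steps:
$M{\left(\frac{0 + 9}{17} \right)} 15 = \left(-6 + \frac{0 + 9}{17}\right) 15 = \left(-6 + 9 \cdot \frac{1}{17}\right) 15 = \left(-6 + \frac{9}{17}\right) 15 = \left(- \frac{93}{17}\right) 15 = - \frac{1395}{17}$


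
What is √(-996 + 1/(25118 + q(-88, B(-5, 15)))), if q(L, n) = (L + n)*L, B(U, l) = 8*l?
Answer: I*√55043296098/7434 ≈ 31.559*I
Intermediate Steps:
q(L, n) = L*(L + n)
√(-996 + 1/(25118 + q(-88, B(-5, 15)))) = √(-996 + 1/(25118 - 88*(-88 + 8*15))) = √(-996 + 1/(25118 - 88*(-88 + 120))) = √(-996 + 1/(25118 - 88*32)) = √(-996 + 1/(25118 - 2816)) = √(-996 + 1/22302) = √(-22212791/22302) = I*√55043296098/7434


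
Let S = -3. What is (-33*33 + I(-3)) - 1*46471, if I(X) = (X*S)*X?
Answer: -47587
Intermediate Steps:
I(X) = -3*X² (I(X) = (X*(-3))*X = (-3*X)*X = -3*X²)
(-33*33 + I(-3)) - 1*46471 = (-33*33 - 3*(-3)²) - 1*46471 = (-1089 - 3*9) - 46471 = (-1089 - 27) - 46471 = -1116 - 46471 = -47587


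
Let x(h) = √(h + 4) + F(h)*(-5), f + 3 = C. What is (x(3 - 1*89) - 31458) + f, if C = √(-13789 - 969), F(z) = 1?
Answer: -31466 + I*√82 + I*√14758 ≈ -31466.0 + 130.54*I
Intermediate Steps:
C = I*√14758 (C = √(-14758) = I*√14758 ≈ 121.48*I)
f = -3 + I*√14758 ≈ -3.0 + 121.48*I
x(h) = -5 + √(4 + h) (x(h) = √(h + 4) + 1*(-5) = √(4 + h) - 5 = -5 + √(4 + h))
(x(3 - 1*89) - 31458) + f = ((-5 + √(4 + (3 - 1*89))) - 31458) + (-3 + I*√14758) = ((-5 + √(4 + (3 - 89))) - 31458) + (-3 + I*√14758) = ((-5 + √(4 - 86)) - 31458) + (-3 + I*√14758) = ((-5 + √(-82)) - 31458) + (-3 + I*√14758) = ((-5 + I*√82) - 31458) + (-3 + I*√14758) = (-31463 + I*√82) + (-3 + I*√14758) = -31466 + I*√82 + I*√14758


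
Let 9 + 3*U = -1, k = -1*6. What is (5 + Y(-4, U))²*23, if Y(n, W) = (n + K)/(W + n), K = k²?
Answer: 1127/121 ≈ 9.3141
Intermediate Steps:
k = -6
U = -10/3 (U = -3 + (⅓)*(-1) = -3 - ⅓ = -10/3 ≈ -3.3333)
K = 36 (K = (-6)² = 36)
Y(n, W) = (36 + n)/(W + n) (Y(n, W) = (n + 36)/(W + n) = (36 + n)/(W + n))
(5 + Y(-4, U))²*23 = (5 + (36 - 4)/(-10/3 - 4))²*23 = (5 + 32/(-22/3))²*23 = (5 - 3/22*32)²*23 = (5 - 48/11)²*23 = (7/11)²*23 = (49/121)*23 = 1127/121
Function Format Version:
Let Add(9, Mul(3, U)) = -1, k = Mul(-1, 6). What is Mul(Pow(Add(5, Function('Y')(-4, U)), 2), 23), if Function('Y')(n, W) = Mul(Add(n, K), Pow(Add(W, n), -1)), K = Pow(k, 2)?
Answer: Rational(1127, 121) ≈ 9.3141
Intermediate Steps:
k = -6
U = Rational(-10, 3) (U = Add(-3, Mul(Rational(1, 3), -1)) = Add(-3, Rational(-1, 3)) = Rational(-10, 3) ≈ -3.3333)
K = 36 (K = Pow(-6, 2) = 36)
Function('Y')(n, W) = Mul(Pow(Add(W, n), -1), Add(36, n)) (Function('Y')(n, W) = Mul(Add(n, 36), Pow(Add(W, n), -1)) = Mul(Add(36, n), Pow(Add(W, n), -1)) = Mul(Pow(Add(W, n), -1), Add(36, n)))
Mul(Pow(Add(5, Function('Y')(-4, U)), 2), 23) = Mul(Pow(Add(5, Mul(Pow(Add(Rational(-10, 3), -4), -1), Add(36, -4))), 2), 23) = Mul(Pow(Add(5, Mul(Pow(Rational(-22, 3), -1), 32)), 2), 23) = Mul(Pow(Add(5, Mul(Rational(-3, 22), 32)), 2), 23) = Mul(Pow(Add(5, Rational(-48, 11)), 2), 23) = Mul(Pow(Rational(7, 11), 2), 23) = Mul(Rational(49, 121), 23) = Rational(1127, 121)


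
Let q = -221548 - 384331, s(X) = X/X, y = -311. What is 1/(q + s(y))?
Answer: -1/605878 ≈ -1.6505e-6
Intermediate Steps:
s(X) = 1
q = -605879
1/(q + s(y)) = 1/(-605879 + 1) = 1/(-605878) = -1/605878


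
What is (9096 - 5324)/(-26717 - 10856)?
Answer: -3772/37573 ≈ -0.10039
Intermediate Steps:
(9096 - 5324)/(-26717 - 10856) = 3772/(-37573) = 3772*(-1/37573) = -3772/37573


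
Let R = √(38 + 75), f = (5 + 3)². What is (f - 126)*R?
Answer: -62*√113 ≈ -659.07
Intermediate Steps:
f = 64 (f = 8² = 64)
R = √113 ≈ 10.630
(f - 126)*R = (64 - 126)*√113 = -62*√113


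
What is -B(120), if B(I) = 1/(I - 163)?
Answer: 1/43 ≈ 0.023256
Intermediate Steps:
B(I) = 1/(-163 + I)
-B(120) = -1/(-163 + 120) = -1/(-43) = -1*(-1/43) = 1/43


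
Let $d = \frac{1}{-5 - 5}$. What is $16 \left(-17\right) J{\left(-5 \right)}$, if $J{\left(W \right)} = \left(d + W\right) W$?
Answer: $-6936$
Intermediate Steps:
$d = - \frac{1}{10}$ ($d = \frac{1}{-10} = - \frac{1}{10} \approx -0.1$)
$J{\left(W \right)} = W \left(- \frac{1}{10} + W\right)$ ($J{\left(W \right)} = \left(- \frac{1}{10} + W\right) W = W \left(- \frac{1}{10} + W\right)$)
$16 \left(-17\right) J{\left(-5 \right)} = 16 \left(-17\right) \left(- 5 \left(- \frac{1}{10} - 5\right)\right) = - 272 \left(\left(-5\right) \left(- \frac{51}{10}\right)\right) = \left(-272\right) \frac{51}{2} = -6936$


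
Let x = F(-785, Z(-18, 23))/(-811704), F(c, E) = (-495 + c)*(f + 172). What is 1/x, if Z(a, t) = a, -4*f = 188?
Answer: 101463/20000 ≈ 5.0732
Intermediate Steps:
f = -47 (f = -¼*188 = -47)
F(c, E) = -61875 + 125*c (F(c, E) = (-495 + c)*(-47 + 172) = (-495 + c)*125 = -61875 + 125*c)
x = 20000/101463 (x = (-61875 + 125*(-785))/(-811704) = (-61875 - 98125)*(-1/811704) = -160000*(-1/811704) = 20000/101463 ≈ 0.19712)
1/x = 1/(20000/101463) = 101463/20000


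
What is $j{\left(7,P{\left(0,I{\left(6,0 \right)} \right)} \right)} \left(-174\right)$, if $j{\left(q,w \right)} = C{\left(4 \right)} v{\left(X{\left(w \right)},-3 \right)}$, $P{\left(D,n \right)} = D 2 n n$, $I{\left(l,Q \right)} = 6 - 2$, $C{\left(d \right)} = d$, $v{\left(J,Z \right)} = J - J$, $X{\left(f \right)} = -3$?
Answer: $0$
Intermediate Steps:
$v{\left(J,Z \right)} = 0$
$I{\left(l,Q \right)} = 4$
$P{\left(D,n \right)} = 2 D n^{2}$ ($P{\left(D,n \right)} = 2 D n n = 2 D n^{2}$)
$j{\left(q,w \right)} = 0$ ($j{\left(q,w \right)} = 4 \cdot 0 = 0$)
$j{\left(7,P{\left(0,I{\left(6,0 \right)} \right)} \right)} \left(-174\right) = 0 \left(-174\right) = 0$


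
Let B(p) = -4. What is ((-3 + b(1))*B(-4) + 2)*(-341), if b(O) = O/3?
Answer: -12958/3 ≈ -4319.3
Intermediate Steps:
b(O) = O/3 (b(O) = O*(⅓) = O/3)
((-3 + b(1))*B(-4) + 2)*(-341) = ((-3 + (⅓)*1)*(-4) + 2)*(-341) = ((-3 + ⅓)*(-4) + 2)*(-341) = (-8/3*(-4) + 2)*(-341) = (32/3 + 2)*(-341) = (38/3)*(-341) = -12958/3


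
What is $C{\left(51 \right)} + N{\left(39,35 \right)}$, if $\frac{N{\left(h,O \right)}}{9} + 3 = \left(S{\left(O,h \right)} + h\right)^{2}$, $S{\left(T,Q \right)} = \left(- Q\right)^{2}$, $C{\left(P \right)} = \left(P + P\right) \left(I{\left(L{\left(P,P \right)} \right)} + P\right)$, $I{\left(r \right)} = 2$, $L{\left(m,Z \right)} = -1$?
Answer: $21907779$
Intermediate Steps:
$C{\left(P \right)} = 2 P \left(2 + P\right)$ ($C{\left(P \right)} = \left(P + P\right) \left(2 + P\right) = 2 P \left(2 + P\right)$)
$S{\left(T,Q \right)} = Q^{2}$
$N{\left(h,O \right)} = -27 + 9 \left(h + h^{2}\right)^{2}$ ($N{\left(h,O \right)} = -27 + 9 \left(h^{2} + h\right)^{2} = -27 + 9 \left(h + h^{2}\right)^{2}$)
$C{\left(51 \right)} + N{\left(39,35 \right)} = 2 \cdot 51 \left(2 + 51\right) - \left(27 - 9 \cdot 39^{2} \left(1 + 39\right)^{2}\right) = 2 \cdot 51 \cdot 53 - \left(27 - 13689 \cdot 40^{2}\right) = 5406 - \left(27 - 21902400\right) = 5406 + \left(-27 + 21902400\right) = 5406 + 21902373 = 21907779$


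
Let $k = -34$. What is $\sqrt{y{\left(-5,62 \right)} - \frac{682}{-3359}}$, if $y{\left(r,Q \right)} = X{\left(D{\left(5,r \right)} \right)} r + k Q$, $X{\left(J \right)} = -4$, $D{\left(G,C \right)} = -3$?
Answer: $\frac{i \sqrt{23556364690}}{3359} \approx 45.692 i$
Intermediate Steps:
$y{\left(r,Q \right)} = - 34 Q - 4 r$ ($y{\left(r,Q \right)} = - 4 r - 34 Q = - 34 Q - 4 r$)
$\sqrt{y{\left(-5,62 \right)} - \frac{682}{-3359}} = \sqrt{\left(\left(-34\right) 62 - -20\right) - \frac{682}{-3359}} = \sqrt{\left(-2108 + 20\right) - - \frac{682}{3359}} = \sqrt{-2088 + \frac{682}{3359}} = \sqrt{- \frac{7012910}{3359}} = \frac{i \sqrt{23556364690}}{3359}$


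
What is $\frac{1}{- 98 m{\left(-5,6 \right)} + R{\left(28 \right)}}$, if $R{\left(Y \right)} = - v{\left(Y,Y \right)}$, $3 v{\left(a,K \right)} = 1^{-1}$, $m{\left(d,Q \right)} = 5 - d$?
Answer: $- \frac{3}{2941} \approx -0.0010201$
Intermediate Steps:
$v{\left(a,K \right)} = \frac{1}{3}$ ($v{\left(a,K \right)} = \frac{1}{3 \cdot 1} = \frac{1}{3} \cdot 1 = \frac{1}{3}$)
$R{\left(Y \right)} = - \frac{1}{3}$ ($R{\left(Y \right)} = \left(-1\right) \frac{1}{3} = - \frac{1}{3}$)
$\frac{1}{- 98 m{\left(-5,6 \right)} + R{\left(28 \right)}} = \frac{1}{- 98 \left(5 - -5\right) - \frac{1}{3}} = \frac{1}{- 98 \left(5 + 5\right) - \frac{1}{3}} = \frac{1}{\left(-98\right) 10 - \frac{1}{3}} = \frac{1}{-980 - \frac{1}{3}} = \frac{1}{- \frac{2941}{3}} = - \frac{3}{2941}$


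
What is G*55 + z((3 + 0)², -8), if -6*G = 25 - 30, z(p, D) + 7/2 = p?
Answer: 154/3 ≈ 51.333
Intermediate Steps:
z(p, D) = -7/2 + p
G = ⅚ (G = -(25 - 30)/6 = -⅙*(-5) = ⅚ ≈ 0.83333)
G*55 + z((3 + 0)², -8) = (⅚)*55 + (-7/2 + (3 + 0)²) = 275/6 + (-7/2 + 3²) = 275/6 + (-7/2 + 9) = 275/6 + 11/2 = 154/3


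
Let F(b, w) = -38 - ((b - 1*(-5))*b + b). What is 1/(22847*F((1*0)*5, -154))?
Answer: -1/868186 ≈ -1.1518e-6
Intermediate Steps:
F(b, w) = -38 - b - b*(5 + b) (F(b, w) = -38 - ((b + 5)*b + b) = -38 - ((5 + b)*b + b) = -38 - (b*(5 + b) + b) = -38 - (b + b*(5 + b)) = -38 + (-b - b*(5 + b)) = -38 - b - b*(5 + b))
1/(22847*F((1*0)*5, -154)) = 1/(22847*(-38 - ((1*0)*5)**2 - 6*1*0*5)) = 1/(22847*(-38 - (0*5)**2 - 0*5)) = 1/(22847*(-38 - 1*0**2 - 6*0)) = 1/(22847*(-38 - 1*0 + 0)) = 1/(22847*(-38 + 0 + 0)) = (1/22847)/(-38) = (1/22847)*(-1/38) = -1/868186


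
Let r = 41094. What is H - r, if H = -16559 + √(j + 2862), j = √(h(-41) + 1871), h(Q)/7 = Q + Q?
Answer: -57653 + √(2862 + √1297) ≈ -57599.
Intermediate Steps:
h(Q) = 14*Q (h(Q) = 7*(Q + Q) = 7*(2*Q) = 14*Q)
j = √1297 (j = √(14*(-41) + 1871) = √(-574 + 1871) = √1297 ≈ 36.014)
H = -16559 + √(2862 + √1297) (H = -16559 + √(√1297 + 2862) = -16559 + √(2862 + √1297) ≈ -16505.)
H - r = (-16559 + √(2862 + √1297)) - 1*41094 = (-16559 + √(2862 + √1297)) - 41094 = -57653 + √(2862 + √1297)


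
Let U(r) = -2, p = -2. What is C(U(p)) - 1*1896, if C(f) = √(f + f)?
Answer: -1896 + 2*I ≈ -1896.0 + 2.0*I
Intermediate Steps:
C(f) = √2*√f (C(f) = √(2*f) = √2*√f)
C(U(p)) - 1*1896 = √2*√(-2) - 1*1896 = √2*(I*√2) - 1896 = 2*I - 1896 = -1896 + 2*I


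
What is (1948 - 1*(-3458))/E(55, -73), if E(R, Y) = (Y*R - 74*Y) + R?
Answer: 2703/721 ≈ 3.7490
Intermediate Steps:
E(R, Y) = R - 74*Y + R*Y (E(R, Y) = (R*Y - 74*Y) + R = (-74*Y + R*Y) + R = R - 74*Y + R*Y)
(1948 - 1*(-3458))/E(55, -73) = (1948 - 1*(-3458))/(55 - 74*(-73) + 55*(-73)) = (1948 + 3458)/(55 + 5402 - 4015) = 5406/1442 = 5406*(1/1442) = 2703/721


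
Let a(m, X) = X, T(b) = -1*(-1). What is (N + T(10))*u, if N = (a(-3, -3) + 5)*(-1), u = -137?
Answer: 137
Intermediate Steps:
T(b) = 1
N = -2 (N = (-3 + 5)*(-1) = 2*(-1) = -2)
(N + T(10))*u = (-2 + 1)*(-137) = -1*(-137) = 137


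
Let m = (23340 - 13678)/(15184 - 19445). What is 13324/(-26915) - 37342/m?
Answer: 2141215812621/130026365 ≈ 16468.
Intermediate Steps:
m = -9662/4261 (m = 9662/(-4261) = 9662*(-1/4261) = -9662/4261 ≈ -2.2675)
13324/(-26915) - 37342/m = 13324/(-26915) - 37342/(-9662/4261) = 13324*(-1/26915) - 37342*(-4261/9662) = -13324/26915 + 79557131/4831 = 2141215812621/130026365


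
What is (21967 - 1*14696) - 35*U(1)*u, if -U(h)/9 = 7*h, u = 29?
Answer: 71216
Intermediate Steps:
U(h) = -63*h
(21967 - 1*14696) - 35*U(1)*u = (21967 - 1*14696) - 35*(-63*1)*29 = (21967 - 14696) - 35*(-63)*29 = 7271 - (-2205)*29 = 7271 - 1*(-63945) = 7271 + 63945 = 71216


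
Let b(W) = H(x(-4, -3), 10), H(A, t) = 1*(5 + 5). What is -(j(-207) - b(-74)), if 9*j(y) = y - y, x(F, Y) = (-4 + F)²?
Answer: 10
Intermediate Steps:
j(y) = 0 (j(y) = (y - y)/9 = (⅑)*0 = 0)
H(A, t) = 10 (H(A, t) = 1*10 = 10)
b(W) = 10
-(j(-207) - b(-74)) = -(0 - 1*10) = -(0 - 10) = -1*(-10) = 10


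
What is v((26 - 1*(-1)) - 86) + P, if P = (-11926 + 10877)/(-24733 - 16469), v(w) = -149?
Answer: -6138049/41202 ≈ -148.97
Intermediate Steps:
P = 1049/41202 (P = -1049/(-41202) = -1049*(-1/41202) = 1049/41202 ≈ 0.025460)
v((26 - 1*(-1)) - 86) + P = -149 + 1049/41202 = -6138049/41202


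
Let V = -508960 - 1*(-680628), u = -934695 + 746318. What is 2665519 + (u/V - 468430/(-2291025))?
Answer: 29952478734179689/11237019420 ≈ 2.6655e+6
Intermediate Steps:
u = -188377
V = 171668 (V = -508960 + 680628 = 171668)
2665519 + (u/V - 468430/(-2291025)) = 2665519 + (-188377/171668 - 468430/(-2291025)) = 2665519 + (-188377*1/171668 - 468430*(-1/2291025)) = 2665519 + (-26911/24524 + 93686/458205) = 2665519 - 10033199291/11237019420 = 29952478734179689/11237019420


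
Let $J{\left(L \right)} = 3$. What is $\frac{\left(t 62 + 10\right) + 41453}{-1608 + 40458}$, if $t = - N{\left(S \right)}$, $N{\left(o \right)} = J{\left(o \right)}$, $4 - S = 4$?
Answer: $\frac{13759}{12950} \approx 1.0625$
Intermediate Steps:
$S = 0$ ($S = 4 - 4 = 0$)
$N{\left(o \right)} = 3$
$t = -3$ ($t = \left(-1\right) 3 = -3$)
$\frac{\left(t 62 + 10\right) + 41453}{-1608 + 40458} = \frac{\left(\left(-3\right) 62 + 10\right) + 41453}{-1608 + 40458} = \frac{\left(-186 + 10\right) + 41453}{38850} = \left(-176 + 41453\right) \frac{1}{38850} = 41277 \cdot \frac{1}{38850} = \frac{13759}{12950}$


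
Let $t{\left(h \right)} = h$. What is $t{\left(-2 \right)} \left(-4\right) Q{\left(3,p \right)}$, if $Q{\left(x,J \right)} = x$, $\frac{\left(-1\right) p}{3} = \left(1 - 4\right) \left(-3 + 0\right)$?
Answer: $24$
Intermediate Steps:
$p = -27$ ($p = - 3 \left(1 - 4\right) \left(-3 + 0\right) = - 3 \left(\left(-3\right) \left(-3\right)\right) = \left(-3\right) 9 = -27$)
$t{\left(-2 \right)} \left(-4\right) Q{\left(3,p \right)} = \left(-2\right) \left(-4\right) 3 = 8 \cdot 3 = 24$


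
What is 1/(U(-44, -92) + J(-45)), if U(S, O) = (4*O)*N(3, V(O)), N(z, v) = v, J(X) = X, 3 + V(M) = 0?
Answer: 1/1059 ≈ 0.00094429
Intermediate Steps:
V(M) = -3 (V(M) = -3 + 0 = -3)
U(S, O) = -12*O (U(S, O) = (4*O)*(-3) = -12*O)
1/(U(-44, -92) + J(-45)) = 1/(-12*(-92) - 45) = 1/(1104 - 45) = 1/1059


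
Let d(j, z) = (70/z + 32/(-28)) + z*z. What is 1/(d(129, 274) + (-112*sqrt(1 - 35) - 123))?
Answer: 17233008471/1291748451720388 + 6437767*I*sqrt(34)/322937112930097 ≈ 1.3341e-5 + 1.1624e-7*I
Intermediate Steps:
d(j, z) = -8/7 + z**2 + 70/z (d(j, z) = (70/z + 32*(-1/28)) + z**2 = (70/z - 8/7) + z**2 = (-8/7 + 70/z) + z**2 = -8/7 + z**2 + 70/z)
1/(d(129, 274) + (-112*sqrt(1 - 35) - 123)) = 1/((-8/7 + 274**2 + 70/274) + (-112*sqrt(1 - 35) - 123)) = 1/((-8/7 + 75076 + 70*(1/274)) + (-112*I*sqrt(34) - 123)) = 1/((-8/7 + 75076 + 35/137) + (-112*I*sqrt(34) - 123)) = 1/(71997033/959 + (-112*I*sqrt(34) - 123)) = 1/(71997033/959 + (-123 - 112*I*sqrt(34))) = 1/(71879076/959 - 112*I*sqrt(34))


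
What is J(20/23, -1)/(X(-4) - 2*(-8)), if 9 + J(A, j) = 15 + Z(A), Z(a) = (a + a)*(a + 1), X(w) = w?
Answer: 2447/3174 ≈ 0.77095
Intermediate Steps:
Z(a) = 2*a*(1 + a) (Z(a) = (2*a)*(1 + a) = 2*a*(1 + a))
J(A, j) = 6 + 2*A*(1 + A) (J(A, j) = -9 + (15 + 2*A*(1 + A)) = 6 + 2*A*(1 + A))
J(20/23, -1)/(X(-4) - 2*(-8)) = (6 + 2*(20/23)*(1 + 20/23))/(-4 - 2*(-8)) = (6 + 2*(20*(1/23))*(1 + 20*(1/23)))/(-4 + 16) = (6 + 2*(20/23)*(1 + 20/23))/12 = (6 + 2*(20/23)*(43/23))*(1/12) = (6 + 1720/529)*(1/12) = (4894/529)*(1/12) = 2447/3174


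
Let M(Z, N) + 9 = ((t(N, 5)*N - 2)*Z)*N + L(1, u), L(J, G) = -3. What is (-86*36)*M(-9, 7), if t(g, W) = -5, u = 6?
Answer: -7179624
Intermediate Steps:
M(Z, N) = -12 + N*Z*(-2 - 5*N) (M(Z, N) = -9 + (((-5*N - 2)*Z)*N - 3) = -9 + (((-2 - 5*N)*Z)*N - 3) = -9 + ((Z*(-2 - 5*N))*N - 3) = -9 + (N*Z*(-2 - 5*N) - 3) = -9 + (-3 + N*Z*(-2 - 5*N)) = -12 + N*Z*(-2 - 5*N))
(-86*36)*M(-9, 7) = (-86*36)*(-12 - 5*(-9)*7² - 2*7*(-9)) = -3096*(-12 - 5*(-9)*49 + 126) = -3096*(-12 + 2205 + 126) = -3096*2319 = -7179624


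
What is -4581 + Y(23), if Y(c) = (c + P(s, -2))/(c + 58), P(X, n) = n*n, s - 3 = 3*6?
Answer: -13742/3 ≈ -4580.7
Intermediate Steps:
s = 21 (s = 3 + 3*6 = 3 + 18 = 21)
P(X, n) = n**2
Y(c) = (4 + c)/(58 + c) (Y(c) = (c + (-2)**2)/(c + 58) = (c + 4)/(58 + c) = (4 + c)/(58 + c))
-4581 + Y(23) = -4581 + (4 + 23)/(58 + 23) = -4581 + 27/81 = -4581 + (1/81)*27 = -4581 + 1/3 = -13742/3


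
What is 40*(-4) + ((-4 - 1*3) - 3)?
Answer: -170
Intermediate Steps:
40*(-4) + ((-4 - 1*3) - 3) = -160 + ((-4 - 3) - 3) = -160 + (-7 - 3) = -160 - 10 = -170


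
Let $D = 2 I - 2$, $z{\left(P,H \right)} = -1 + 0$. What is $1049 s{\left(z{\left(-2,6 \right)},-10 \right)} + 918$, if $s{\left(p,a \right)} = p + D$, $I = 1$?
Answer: $-131$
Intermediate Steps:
$z{\left(P,H \right)} = -1$
$D = 0$ ($D = 2 \cdot 1 - 2 = 2 - 2 = 0$)
$s{\left(p,a \right)} = p$ ($s{\left(p,a \right)} = p + 0 = p$)
$1049 s{\left(z{\left(-2,6 \right)},-10 \right)} + 918 = 1049 \left(-1\right) + 918 = -1049 + 918 = -131$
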